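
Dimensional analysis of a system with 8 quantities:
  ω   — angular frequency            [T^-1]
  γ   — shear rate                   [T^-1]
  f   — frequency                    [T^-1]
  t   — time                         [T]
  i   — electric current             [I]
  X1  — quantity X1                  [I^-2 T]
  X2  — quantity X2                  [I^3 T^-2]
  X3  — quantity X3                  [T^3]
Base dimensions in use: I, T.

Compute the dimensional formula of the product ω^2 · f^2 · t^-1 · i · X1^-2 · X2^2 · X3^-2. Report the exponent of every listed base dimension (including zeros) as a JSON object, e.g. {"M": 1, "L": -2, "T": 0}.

{"I": 11, "T": -17}

Dimensional matrix (I×T by ω×γ×f×t×i×X1×X2×X3):
  I: [ 0  0  0  0  1 -2  3  0]
  T: [-1 -1 -1  1  0  1 -2  3]
  [I]: (2)·0+(2)·0+(-1)·0+(1)·1+(-2)·-2+(2)·3+(-2)·0 = 11
  [T]: (2)·-1+(2)·-1+(-1)·1+(1)·0+(-2)·1+(2)·-2+(-2)·3 = -17
⇒ I^11 T^-17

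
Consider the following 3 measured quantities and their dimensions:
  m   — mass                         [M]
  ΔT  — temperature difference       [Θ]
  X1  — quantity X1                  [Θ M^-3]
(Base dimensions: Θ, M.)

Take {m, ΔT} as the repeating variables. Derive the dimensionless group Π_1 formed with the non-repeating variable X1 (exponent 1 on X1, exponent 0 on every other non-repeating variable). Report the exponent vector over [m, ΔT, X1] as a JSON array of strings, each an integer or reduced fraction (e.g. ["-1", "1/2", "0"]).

Dimensional matrix (Θ×M by m×ΔT×X1):
  Θ: [ 0  1  1]
  M: [ 1  0 -3]
RREF → pivots at {m,ΔT} ⇒ r = 2
Pivot set = {m,ΔT}, free = {X1}
RREF:
  r0: [   1    0   -3]
  r1: [   0    1    1]
Fix exponent of X1 at 1; solve each RREF row for its pivot's exponent:
  r0: exp(m) + (-3)·1 = 0 ⇒ exp(m) = 3
  r1: exp(ΔT) + (1)·1 = 0 ⇒ exp(ΔT) = -1
Π_1 = m^3 · ΔT^-1 · X1

["3", "-1", "1"]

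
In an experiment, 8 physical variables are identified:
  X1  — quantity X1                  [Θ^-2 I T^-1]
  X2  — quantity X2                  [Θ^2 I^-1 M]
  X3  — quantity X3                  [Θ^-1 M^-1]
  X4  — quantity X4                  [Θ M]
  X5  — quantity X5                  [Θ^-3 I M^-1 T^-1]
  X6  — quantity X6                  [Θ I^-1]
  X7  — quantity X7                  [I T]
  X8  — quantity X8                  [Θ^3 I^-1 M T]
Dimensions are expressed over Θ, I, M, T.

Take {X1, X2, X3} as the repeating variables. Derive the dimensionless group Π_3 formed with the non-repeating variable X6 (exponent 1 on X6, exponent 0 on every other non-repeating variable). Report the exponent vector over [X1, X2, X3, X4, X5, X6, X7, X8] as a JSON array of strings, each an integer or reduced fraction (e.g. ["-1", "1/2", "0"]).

["0", "-1", "-1", "0", "0", "1", "0", "0"]

Exponent matrix [Θ,I,M,T] × [X1,X2,X3,X4,X5,X6,X7,X8]:
  Θ: [-2  2 -1  1 -3  1  0  3]
  I: [ 1 -1  0  0  1 -1  1 -1]
  M: [ 0  1 -1  1 -1  0  0  1]
  T: [-1  0  0  0 -1  0  1  1]
Row reduction gives pivot columns X1,X2,X3; rank = 3
Repeat: X1,X2,X3; free: X4,X5,X6,X7,X8
RREF:
  r0: [   1    0    0    0    1    0   -1   -1]
  r1: [   0    1    0    0    0    1   -2    0]
  r2: [   0    0    1   -1    1    1   -2   -1]
  r3: [   0    0    0    0    0    0    0    0]
Fix exponent of X6 at 1, X4 at 0, X5 at 0, X7 at 0, X8 at 0; solve each RREF row for its pivot's exponent:
  r0: exp(X1) + (0)·1 = 0 ⇒ exp(X1) = 0
  r1: exp(X2) + (1)·1 = 0 ⇒ exp(X2) = -1
  r2: exp(X3) + (1)·1 = 0 ⇒ exp(X3) = -1
Π_3 = X2^-1 · X3^-1 · X6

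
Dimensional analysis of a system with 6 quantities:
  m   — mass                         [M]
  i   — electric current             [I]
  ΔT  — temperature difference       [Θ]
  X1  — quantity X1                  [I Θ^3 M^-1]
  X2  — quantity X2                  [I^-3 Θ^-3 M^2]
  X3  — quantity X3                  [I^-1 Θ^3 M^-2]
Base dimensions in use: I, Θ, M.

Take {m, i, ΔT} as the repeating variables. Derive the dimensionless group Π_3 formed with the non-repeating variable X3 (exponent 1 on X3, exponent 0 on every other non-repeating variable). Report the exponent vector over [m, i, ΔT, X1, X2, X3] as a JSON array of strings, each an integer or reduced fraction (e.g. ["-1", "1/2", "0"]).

Exponent matrix [I,Θ,M] × [m,i,ΔT,X1,X2,X3]:
  I: [ 0  1  0  1 -3 -1]
  Θ: [ 0  0  1  3 -3  3]
  M: [ 1  0  0 -1  2 -2]
Echelon form has 3 nonzero rows (pivots: m,i,ΔT)
Pivot set = {m,i,ΔT}, free = {X1,X2,X3}
RREF:
  r0: [   1    0    0   -1    2   -2]
  r1: [   0    1    0    1   -3   -1]
  r2: [   0    0    1    3   -3    3]
Fix exponent of X3 at 1, X1 at 0, X2 at 0; solve each RREF row for its pivot's exponent:
  r0: exp(m) + (-2)·1 = 0 ⇒ exp(m) = 2
  r1: exp(i) + (-1)·1 = 0 ⇒ exp(i) = 1
  r2: exp(ΔT) + (3)·1 = 0 ⇒ exp(ΔT) = -3
Π_3 = m^2 · i · ΔT^-3 · X3

["2", "1", "-3", "0", "0", "1"]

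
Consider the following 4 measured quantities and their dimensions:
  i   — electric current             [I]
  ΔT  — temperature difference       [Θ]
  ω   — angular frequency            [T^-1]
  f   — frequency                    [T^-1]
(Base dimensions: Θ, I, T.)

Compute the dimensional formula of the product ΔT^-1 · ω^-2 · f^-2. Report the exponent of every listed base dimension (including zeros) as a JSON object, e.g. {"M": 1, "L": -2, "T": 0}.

{"Θ": -1, "I": 0, "T": 4}

Write exponents as rows Θ,I,T / cols i,ΔT,ω,f:
  Θ: [ 0  1  0  0]
  I: [ 1  0  0  0]
  T: [ 0  0 -1 -1]
  [Θ]: (-1)·1+(-2)·0+(-2)·0 = -1
  [I]: (-1)·0+(-2)·0+(-2)·0 = 0
  [T]: (-1)·0+(-2)·-1+(-2)·-1 = 4
⇒ Θ^-1 T^4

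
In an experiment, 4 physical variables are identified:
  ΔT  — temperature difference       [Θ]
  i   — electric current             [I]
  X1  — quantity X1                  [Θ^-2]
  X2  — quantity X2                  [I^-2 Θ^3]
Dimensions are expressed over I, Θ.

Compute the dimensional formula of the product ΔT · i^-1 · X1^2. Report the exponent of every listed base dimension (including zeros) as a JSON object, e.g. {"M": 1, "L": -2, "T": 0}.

Write exponents as rows I,Θ / cols ΔT,i,X1,X2:
  I: [ 0  1  0 -2]
  Θ: [ 1  0 -2  3]
  [I]: (1)·0+(-1)·1+(2)·0 = -1
  [Θ]: (1)·1+(-1)·0+(2)·-2 = -3
⇒ I^-1 Θ^-3

{"I": -1, "Θ": -3}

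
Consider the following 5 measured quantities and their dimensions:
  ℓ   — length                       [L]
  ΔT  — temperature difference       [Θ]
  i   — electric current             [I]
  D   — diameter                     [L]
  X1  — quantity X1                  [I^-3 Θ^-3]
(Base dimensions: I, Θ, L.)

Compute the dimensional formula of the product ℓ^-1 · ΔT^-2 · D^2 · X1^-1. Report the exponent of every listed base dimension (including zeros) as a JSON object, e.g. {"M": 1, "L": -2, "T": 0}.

Exponent matrix [I,Θ,L] × [ℓ,ΔT,i,D,X1]:
  I: [ 0  0  1  0 -3]
  Θ: [ 0  1  0  0 -3]
  L: [ 1  0  0  1  0]
  [I]: (-1)·0+(-2)·0+(2)·0+(-1)·-3 = 3
  [Θ]: (-1)·0+(-2)·1+(2)·0+(-1)·-3 = 1
  [L]: (-1)·1+(-2)·0+(2)·1+(-1)·0 = 1
⇒ I^3 Θ L

{"I": 3, "Θ": 1, "L": 1}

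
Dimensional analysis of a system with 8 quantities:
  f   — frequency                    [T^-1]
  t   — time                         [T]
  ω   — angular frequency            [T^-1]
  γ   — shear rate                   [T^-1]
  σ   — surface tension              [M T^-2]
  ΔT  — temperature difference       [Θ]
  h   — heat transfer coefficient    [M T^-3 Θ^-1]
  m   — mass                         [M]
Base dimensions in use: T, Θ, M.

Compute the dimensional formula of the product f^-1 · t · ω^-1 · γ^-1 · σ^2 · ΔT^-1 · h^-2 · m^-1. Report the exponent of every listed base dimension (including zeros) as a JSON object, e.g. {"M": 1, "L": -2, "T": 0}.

{"T": 6, "Θ": 1, "M": -1}

Exponent matrix [T,Θ,M] × [f,t,ω,γ,σ,ΔT,h,m]:
  T: [-1  1 -1 -1 -2  0 -3  0]
  Θ: [ 0  0  0  0  0  1 -1  0]
  M: [ 0  0  0  0  1  0  1  1]
  [T]: (-1)·-1+(1)·1+(-1)·-1+(-1)·-1+(2)·-2+(-1)·0+(-2)·-3+(-1)·0 = 6
  [Θ]: (-1)·0+(1)·0+(-1)·0+(-1)·0+(2)·0+(-1)·1+(-2)·-1+(-1)·0 = 1
  [M]: (-1)·0+(1)·0+(-1)·0+(-1)·0+(2)·1+(-1)·0+(-2)·1+(-1)·1 = -1
⇒ T^6 Θ M^-1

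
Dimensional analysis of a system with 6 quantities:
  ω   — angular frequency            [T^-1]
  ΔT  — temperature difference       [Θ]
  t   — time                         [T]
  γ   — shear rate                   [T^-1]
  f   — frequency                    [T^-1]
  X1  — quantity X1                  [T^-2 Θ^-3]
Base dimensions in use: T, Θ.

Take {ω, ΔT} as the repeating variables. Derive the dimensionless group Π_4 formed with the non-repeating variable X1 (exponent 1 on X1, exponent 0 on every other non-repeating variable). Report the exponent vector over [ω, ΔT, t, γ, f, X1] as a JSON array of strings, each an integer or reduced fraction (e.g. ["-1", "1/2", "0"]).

Exponent matrix [T,Θ] × [ω,ΔT,t,γ,f,X1]:
  T: [-1  0  1 -1 -1 -2]
  Θ: [ 0  1  0  0  0 -3]
RREF → pivots at {ω,ΔT} ⇒ r = 2
Pivot set = {ω,ΔT}, free = {t,γ,f,X1}
RREF:
  r0: [   1    0   -1    1    1    2]
  r1: [   0    1    0    0    0   -3]
Fix exponent of X1 at 1, t at 0, γ at 0, f at 0; solve each RREF row for its pivot's exponent:
  r0: exp(ω) + (2)·1 = 0 ⇒ exp(ω) = -2
  r1: exp(ΔT) + (-3)·1 = 0 ⇒ exp(ΔT) = 3
Π_4 = ω^-2 · ΔT^3 · X1

["-2", "3", "0", "0", "0", "1"]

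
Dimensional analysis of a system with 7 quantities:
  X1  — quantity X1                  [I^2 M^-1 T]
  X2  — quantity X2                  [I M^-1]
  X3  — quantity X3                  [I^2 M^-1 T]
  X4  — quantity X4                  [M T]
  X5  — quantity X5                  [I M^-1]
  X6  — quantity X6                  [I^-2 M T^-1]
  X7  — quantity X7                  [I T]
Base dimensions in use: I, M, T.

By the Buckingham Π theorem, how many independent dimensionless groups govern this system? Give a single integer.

Write exponents as rows I,M,T / cols X1,X2,X3,X4,X5,X6,X7:
  I: [ 2  1  2  0  1 -2  1]
  M: [-1 -1 -1  1 -1  1  0]
  T: [ 1  0  1  1  0 -1  1]
Row reduction gives pivot columns X1,X2; rank = 2
Π count = n − r = 7 − 2 = 5

5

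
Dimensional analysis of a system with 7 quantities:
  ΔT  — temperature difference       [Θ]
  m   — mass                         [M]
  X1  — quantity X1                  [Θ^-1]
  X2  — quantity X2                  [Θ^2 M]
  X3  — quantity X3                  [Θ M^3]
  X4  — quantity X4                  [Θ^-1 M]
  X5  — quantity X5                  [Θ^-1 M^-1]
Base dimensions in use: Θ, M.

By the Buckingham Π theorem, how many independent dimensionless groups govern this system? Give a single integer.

Exponent matrix [Θ,M] × [ΔT,m,X1,X2,X3,X4,X5]:
  Θ: [ 1  0 -1  2  1 -1 -1]
  M: [ 0  1  0  1  3  1 -1]
RREF → pivots at {ΔT,m} ⇒ r = 2
n=7, r=2 ⇒ 5 dimensionless groups

5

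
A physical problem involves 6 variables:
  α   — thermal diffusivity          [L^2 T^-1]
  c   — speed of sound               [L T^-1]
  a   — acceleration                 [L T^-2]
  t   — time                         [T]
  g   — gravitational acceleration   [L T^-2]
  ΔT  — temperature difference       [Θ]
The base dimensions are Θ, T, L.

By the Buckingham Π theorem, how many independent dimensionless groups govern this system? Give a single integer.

3

Write exponents as rows Θ,T,L / cols α,c,a,t,g,ΔT:
  Θ: [ 0  0  0  0  0  1]
  T: [-1 -1 -2  1 -2  0]
  L: [ 2  1  1  0  1  0]
Row reduction gives pivot columns α,c,ΔT; rank = 3
n=6, r=3 ⇒ 3 dimensionless groups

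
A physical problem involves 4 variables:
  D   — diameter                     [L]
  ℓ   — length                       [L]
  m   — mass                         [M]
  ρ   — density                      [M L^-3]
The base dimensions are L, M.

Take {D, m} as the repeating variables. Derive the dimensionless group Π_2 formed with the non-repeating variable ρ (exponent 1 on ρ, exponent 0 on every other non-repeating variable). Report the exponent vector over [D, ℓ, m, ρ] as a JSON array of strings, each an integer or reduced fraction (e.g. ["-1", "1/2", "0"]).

Exponent matrix [L,M] × [D,ℓ,m,ρ]:
  L: [ 1  1  0 -3]
  M: [ 0  0  1  1]
RREF → pivots at {D,m} ⇒ r = 2
Pivot set = {D,m}, free = {ℓ,ρ}
RREF:
  r0: [   1    1    0   -3]
  r1: [   0    0    1    1]
Fix exponent of ρ at 1, ℓ at 0; solve each RREF row for its pivot's exponent:
  r0: exp(D) + (-3)·1 = 0 ⇒ exp(D) = 3
  r1: exp(m) + (1)·1 = 0 ⇒ exp(m) = -1
Π_2 = D^3 · m^-1 · ρ

["3", "0", "-1", "1"]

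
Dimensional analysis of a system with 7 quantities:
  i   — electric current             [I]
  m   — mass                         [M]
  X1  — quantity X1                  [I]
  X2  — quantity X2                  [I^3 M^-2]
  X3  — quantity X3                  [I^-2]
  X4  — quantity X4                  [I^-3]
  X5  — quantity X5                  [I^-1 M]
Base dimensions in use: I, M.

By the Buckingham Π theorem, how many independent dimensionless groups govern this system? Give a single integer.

5

Write exponents as rows I,M / cols i,m,X1,X2,X3,X4,X5:
  I: [ 1  0  1  3 -2 -3 -1]
  M: [ 0  1  0 -2  0  0  1]
Row reduction gives pivot columns i,m; rank = 2
Π count = n − r = 7 − 2 = 5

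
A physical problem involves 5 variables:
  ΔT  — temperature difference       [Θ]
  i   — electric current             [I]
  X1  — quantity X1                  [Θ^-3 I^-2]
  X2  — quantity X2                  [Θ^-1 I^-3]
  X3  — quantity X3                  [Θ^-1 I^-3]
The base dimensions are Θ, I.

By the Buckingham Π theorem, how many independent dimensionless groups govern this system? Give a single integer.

3

Write exponents as rows Θ,I / cols ΔT,i,X1,X2,X3:
  Θ: [ 1  0 -3 -1 -1]
  I: [ 0  1 -2 -3 -3]
RREF → pivots at {ΔT,i} ⇒ r = 2
n=5, r=2 ⇒ 3 dimensionless groups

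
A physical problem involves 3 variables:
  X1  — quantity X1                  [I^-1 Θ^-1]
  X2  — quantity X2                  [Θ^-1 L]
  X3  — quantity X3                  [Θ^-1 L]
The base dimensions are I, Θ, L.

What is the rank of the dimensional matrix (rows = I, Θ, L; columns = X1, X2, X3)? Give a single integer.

2

Exponent matrix [I,Θ,L] × [X1,X2,X3]:
  I: [-1  0  0]
  Θ: [-1 -1 -1]
  L: [ 0  1  1]
RREF → pivots at {X1,X2} ⇒ r = 2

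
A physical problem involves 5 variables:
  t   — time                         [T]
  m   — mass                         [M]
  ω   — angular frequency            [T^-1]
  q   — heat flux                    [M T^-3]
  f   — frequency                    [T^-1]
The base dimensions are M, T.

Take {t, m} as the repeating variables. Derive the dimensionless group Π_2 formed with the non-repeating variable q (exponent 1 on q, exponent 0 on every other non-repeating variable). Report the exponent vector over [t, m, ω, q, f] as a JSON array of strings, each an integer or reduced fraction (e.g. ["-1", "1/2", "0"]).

["3", "-1", "0", "1", "0"]

Exponent matrix [M,T] × [t,m,ω,q,f]:
  M: [ 0  1  0  1  0]
  T: [ 1  0 -1 -3 -1]
Row reduction gives pivot columns t,m; rank = 2
Pivot set = {t,m}, free = {ω,q,f}
RREF:
  r0: [   1    0   -1   -3   -1]
  r1: [   0    1    0    1    0]
Fix exponent of q at 1, ω at 0, f at 0; solve each RREF row for its pivot's exponent:
  r0: exp(t) + (-3)·1 = 0 ⇒ exp(t) = 3
  r1: exp(m) + (1)·1 = 0 ⇒ exp(m) = -1
Π_2 = t^3 · m^-1 · q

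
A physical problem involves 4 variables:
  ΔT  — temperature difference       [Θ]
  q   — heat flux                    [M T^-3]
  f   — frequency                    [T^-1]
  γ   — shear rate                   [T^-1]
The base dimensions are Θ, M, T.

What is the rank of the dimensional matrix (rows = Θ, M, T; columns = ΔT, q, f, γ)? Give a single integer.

Exponent matrix [Θ,M,T] × [ΔT,q,f,γ]:
  Θ: [ 1  0  0  0]
  M: [ 0  1  0  0]
  T: [ 0 -3 -1 -1]
Echelon form has 3 nonzero rows (pivots: ΔT,q,f)

3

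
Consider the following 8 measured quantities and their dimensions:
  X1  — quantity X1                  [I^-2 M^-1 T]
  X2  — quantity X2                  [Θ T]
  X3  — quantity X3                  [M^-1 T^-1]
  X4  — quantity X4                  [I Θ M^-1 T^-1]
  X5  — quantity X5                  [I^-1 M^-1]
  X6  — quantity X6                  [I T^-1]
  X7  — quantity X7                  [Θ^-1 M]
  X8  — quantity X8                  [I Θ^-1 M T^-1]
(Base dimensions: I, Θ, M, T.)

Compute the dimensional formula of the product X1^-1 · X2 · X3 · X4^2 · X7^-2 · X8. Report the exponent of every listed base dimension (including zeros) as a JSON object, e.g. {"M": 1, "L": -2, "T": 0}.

Exponent matrix [I,Θ,M,T] × [X1,X2,X3,X4,X5,X6,X7,X8]:
  I: [-2  0  0  1 -1  1  0  1]
  Θ: [ 0  1  0  1  0  0 -1 -1]
  M: [-1  0 -1 -1 -1  0  1  1]
  T: [ 1  1 -1 -1  0 -1  0 -1]
  [I]: (-1)·-2+(1)·0+(1)·0+(2)·1+(-2)·0+(1)·1 = 5
  [Θ]: (-1)·0+(1)·1+(1)·0+(2)·1+(-2)·-1+(1)·-1 = 4
  [M]: (-1)·-1+(1)·0+(1)·-1+(2)·-1+(-2)·1+(1)·1 = -3
  [T]: (-1)·1+(1)·1+(1)·-1+(2)·-1+(-2)·0+(1)·-1 = -4
⇒ I^5 Θ^4 M^-3 T^-4

{"I": 5, "Θ": 4, "M": -3, "T": -4}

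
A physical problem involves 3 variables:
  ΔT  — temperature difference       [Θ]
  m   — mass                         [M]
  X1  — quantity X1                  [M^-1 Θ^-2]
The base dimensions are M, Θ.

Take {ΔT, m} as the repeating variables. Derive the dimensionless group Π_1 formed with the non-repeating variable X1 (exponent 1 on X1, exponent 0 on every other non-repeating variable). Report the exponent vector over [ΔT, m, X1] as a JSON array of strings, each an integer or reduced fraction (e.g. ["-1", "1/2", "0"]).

Write exponents as rows M,Θ / cols ΔT,m,X1:
  M: [ 0  1 -1]
  Θ: [ 1  0 -2]
RREF → pivots at {ΔT,m} ⇒ r = 2
Repeat: ΔT,m; free: X1
RREF:
  r0: [   1    0   -2]
  r1: [   0    1   -1]
Fix exponent of X1 at 1; solve each RREF row for its pivot's exponent:
  r0: exp(ΔT) + (-2)·1 = 0 ⇒ exp(ΔT) = 2
  r1: exp(m) + (-1)·1 = 0 ⇒ exp(m) = 1
Π_1 = ΔT^2 · m · X1

["2", "1", "1"]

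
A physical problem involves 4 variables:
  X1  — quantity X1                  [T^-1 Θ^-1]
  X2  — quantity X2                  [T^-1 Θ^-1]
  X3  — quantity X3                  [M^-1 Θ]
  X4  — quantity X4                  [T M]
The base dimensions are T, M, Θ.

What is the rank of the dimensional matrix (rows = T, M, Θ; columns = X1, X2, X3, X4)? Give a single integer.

Write exponents as rows T,M,Θ / cols X1,X2,X3,X4:
  T: [-1 -1  0  1]
  M: [ 0  0 -1  1]
  Θ: [-1 -1  1  0]
RREF → pivots at {X1,X3} ⇒ r = 2

2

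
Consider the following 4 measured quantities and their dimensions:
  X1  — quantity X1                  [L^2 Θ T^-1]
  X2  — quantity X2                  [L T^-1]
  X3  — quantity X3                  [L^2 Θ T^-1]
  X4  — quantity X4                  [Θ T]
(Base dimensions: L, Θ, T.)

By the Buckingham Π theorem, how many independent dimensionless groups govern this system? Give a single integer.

2

Write exponents as rows L,Θ,T / cols X1,X2,X3,X4:
  L: [ 2  1  2  0]
  Θ: [ 1  0  1  1]
  T: [-1 -1 -1  1]
Row reduction gives pivot columns X1,X2; rank = 2
n=4, r=2 ⇒ 2 dimensionless groups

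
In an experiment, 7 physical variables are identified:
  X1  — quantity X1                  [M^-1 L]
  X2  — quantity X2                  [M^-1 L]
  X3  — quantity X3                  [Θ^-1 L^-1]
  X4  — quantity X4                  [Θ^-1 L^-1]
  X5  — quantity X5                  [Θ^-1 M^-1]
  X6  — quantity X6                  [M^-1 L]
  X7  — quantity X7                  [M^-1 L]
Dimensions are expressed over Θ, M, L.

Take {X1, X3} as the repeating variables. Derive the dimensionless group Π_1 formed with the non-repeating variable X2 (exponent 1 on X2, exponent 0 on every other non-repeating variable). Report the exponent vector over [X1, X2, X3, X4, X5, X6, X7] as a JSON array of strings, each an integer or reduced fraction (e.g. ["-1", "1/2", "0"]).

Write exponents as rows Θ,M,L / cols X1,X2,X3,X4,X5,X6,X7:
  Θ: [ 0  0 -1 -1 -1  0  0]
  M: [-1 -1  0  0 -1 -1 -1]
  L: [ 1  1 -1 -1  0  1  1]
Row reduction gives pivot columns X1,X3; rank = 2
Pivot set = {X1,X3}, free = {X2,X4,X5,X6,X7}
RREF:
  r0: [   1    1    0    0    1    1    1]
  r1: [   0    0    1    1    1    0    0]
  r2: [   0    0    0    0    0    0    0]
Fix exponent of X2 at 1, X4 at 0, X5 at 0, X6 at 0, X7 at 0; solve each RREF row for its pivot's exponent:
  r0: exp(X1) + (1)·1 = 0 ⇒ exp(X1) = -1
  r1: exp(X3) + (0)·1 = 0 ⇒ exp(X3) = 0
Π_1 = X1^-1 · X2

["-1", "1", "0", "0", "0", "0", "0"]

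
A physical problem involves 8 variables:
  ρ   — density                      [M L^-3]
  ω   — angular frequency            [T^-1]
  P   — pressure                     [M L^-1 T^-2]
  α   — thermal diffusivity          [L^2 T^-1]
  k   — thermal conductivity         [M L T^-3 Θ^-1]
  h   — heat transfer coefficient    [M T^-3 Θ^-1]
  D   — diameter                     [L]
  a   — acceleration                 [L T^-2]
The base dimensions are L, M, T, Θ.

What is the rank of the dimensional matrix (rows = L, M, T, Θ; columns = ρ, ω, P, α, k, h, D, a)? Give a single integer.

4

Exponent matrix [L,M,T,Θ] × [ρ,ω,P,α,k,h,D,a]:
  L: [-3  0 -1  2  1  0  1  1]
  M: [ 1  0  1  0  1  1  0  0]
  T: [ 0 -1 -2 -1 -3 -3  0 -2]
  Θ: [ 0  0  0  0 -1 -1  0  0]
Echelon form has 4 nonzero rows (pivots: ρ,ω,P,k)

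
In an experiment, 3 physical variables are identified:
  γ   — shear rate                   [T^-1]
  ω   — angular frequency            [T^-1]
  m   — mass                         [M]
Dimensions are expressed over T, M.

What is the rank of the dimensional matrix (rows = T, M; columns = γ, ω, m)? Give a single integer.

Exponent matrix [T,M] × [γ,ω,m]:
  T: [-1 -1  0]
  M: [ 0  0  1]
Echelon form has 2 nonzero rows (pivots: γ,m)

2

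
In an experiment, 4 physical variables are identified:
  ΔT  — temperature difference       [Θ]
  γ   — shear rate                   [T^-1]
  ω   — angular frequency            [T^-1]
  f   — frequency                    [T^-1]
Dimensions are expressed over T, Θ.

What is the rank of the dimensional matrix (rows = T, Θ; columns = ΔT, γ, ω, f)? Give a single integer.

Exponent matrix [T,Θ] × [ΔT,γ,ω,f]:
  T: [ 0 -1 -1 -1]
  Θ: [ 1  0  0  0]
Echelon form has 2 nonzero rows (pivots: ΔT,γ)

2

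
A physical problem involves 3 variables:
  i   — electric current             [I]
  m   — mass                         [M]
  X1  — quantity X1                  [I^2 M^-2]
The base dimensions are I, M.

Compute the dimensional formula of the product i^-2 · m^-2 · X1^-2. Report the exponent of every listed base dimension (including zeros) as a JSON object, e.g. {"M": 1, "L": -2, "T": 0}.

{"I": -6, "M": 2}

Write exponents as rows I,M / cols i,m,X1:
  I: [ 1  0  2]
  M: [ 0  1 -2]
  [I]: (-2)·1+(-2)·0+(-2)·2 = -6
  [M]: (-2)·0+(-2)·1+(-2)·-2 = 2
⇒ I^-6 M^2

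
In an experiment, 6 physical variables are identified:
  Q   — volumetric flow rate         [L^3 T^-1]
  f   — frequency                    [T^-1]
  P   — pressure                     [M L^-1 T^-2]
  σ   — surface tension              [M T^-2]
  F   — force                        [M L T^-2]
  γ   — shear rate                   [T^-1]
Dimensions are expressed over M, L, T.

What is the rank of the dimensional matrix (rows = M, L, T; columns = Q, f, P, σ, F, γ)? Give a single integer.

Dimensional matrix (M×L×T by Q×f×P×σ×F×γ):
  M: [ 0  0  1  1  1  0]
  L: [ 3  0 -1  0  1  0]
  T: [-1 -1 -2 -2 -2 -1]
Row reduction gives pivot columns Q,f,P; rank = 3

3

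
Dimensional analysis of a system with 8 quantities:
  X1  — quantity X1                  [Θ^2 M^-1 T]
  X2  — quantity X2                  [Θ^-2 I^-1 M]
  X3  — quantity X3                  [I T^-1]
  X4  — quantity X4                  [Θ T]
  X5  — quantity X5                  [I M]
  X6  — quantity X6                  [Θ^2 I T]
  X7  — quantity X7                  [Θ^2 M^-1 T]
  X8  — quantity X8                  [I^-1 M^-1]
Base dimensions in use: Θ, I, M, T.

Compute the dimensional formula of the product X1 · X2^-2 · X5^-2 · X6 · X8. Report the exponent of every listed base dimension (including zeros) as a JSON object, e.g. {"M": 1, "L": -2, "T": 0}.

Exponent matrix [Θ,I,M,T] × [X1,X2,X3,X4,X5,X6,X7,X8]:
  Θ: [ 2 -2  0  1  0  2  2  0]
  I: [ 0 -1  1  0  1  1  0 -1]
  M: [-1  1  0  0  1  0 -1 -1]
  T: [ 1  0 -1  1  0  1  1  0]
  [Θ]: (1)·2+(-2)·-2+(-2)·0+(1)·2+(1)·0 = 8
  [I]: (1)·0+(-2)·-1+(-2)·1+(1)·1+(1)·-1 = 0
  [M]: (1)·-1+(-2)·1+(-2)·1+(1)·0+(1)·-1 = -6
  [T]: (1)·1+(-2)·0+(-2)·0+(1)·1+(1)·0 = 2
⇒ Θ^8 M^-6 T^2

{"Θ": 8, "I": 0, "M": -6, "T": 2}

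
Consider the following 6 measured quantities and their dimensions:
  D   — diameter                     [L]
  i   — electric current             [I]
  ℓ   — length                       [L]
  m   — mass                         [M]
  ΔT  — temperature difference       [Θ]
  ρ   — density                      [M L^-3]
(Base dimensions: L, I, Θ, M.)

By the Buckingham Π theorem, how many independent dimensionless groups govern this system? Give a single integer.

2

Dimensional matrix (L×I×Θ×M by D×i×ℓ×m×ΔT×ρ):
  L: [ 1  0  1  0  0 -3]
  I: [ 0  1  0  0  0  0]
  Θ: [ 0  0  0  0  1  0]
  M: [ 0  0  0  1  0  1]
Echelon form has 4 nonzero rows (pivots: D,i,m,ΔT)
Π count = n − r = 6 − 4 = 2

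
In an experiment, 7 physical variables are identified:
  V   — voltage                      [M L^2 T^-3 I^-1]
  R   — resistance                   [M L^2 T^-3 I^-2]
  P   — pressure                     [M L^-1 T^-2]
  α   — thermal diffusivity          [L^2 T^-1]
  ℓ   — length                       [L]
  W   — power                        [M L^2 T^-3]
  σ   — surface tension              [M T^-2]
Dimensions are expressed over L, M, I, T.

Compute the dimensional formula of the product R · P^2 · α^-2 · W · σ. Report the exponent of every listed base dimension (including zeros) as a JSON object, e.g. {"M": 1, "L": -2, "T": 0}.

Exponent matrix [L,M,I,T] × [V,R,P,α,ℓ,W,σ]:
  L: [ 2  2 -1  2  1  2  0]
  M: [ 1  1  1  0  0  1  1]
  I: [-1 -2  0  0  0  0  0]
  T: [-3 -3 -2 -1  0 -3 -2]
  [L]: (1)·2+(2)·-1+(-2)·2+(1)·2+(1)·0 = -2
  [M]: (1)·1+(2)·1+(-2)·0+(1)·1+(1)·1 = 5
  [I]: (1)·-2+(2)·0+(-2)·0+(1)·0+(1)·0 = -2
  [T]: (1)·-3+(2)·-2+(-2)·-1+(1)·-3+(1)·-2 = -10
⇒ L^-2 M^5 I^-2 T^-10

{"L": -2, "M": 5, "I": -2, "T": -10}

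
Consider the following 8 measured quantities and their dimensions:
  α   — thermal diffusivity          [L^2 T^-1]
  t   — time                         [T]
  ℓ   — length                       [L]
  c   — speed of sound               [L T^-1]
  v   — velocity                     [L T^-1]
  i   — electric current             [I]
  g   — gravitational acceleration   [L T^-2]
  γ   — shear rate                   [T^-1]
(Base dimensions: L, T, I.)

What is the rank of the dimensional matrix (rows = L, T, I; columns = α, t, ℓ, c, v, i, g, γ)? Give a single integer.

Exponent matrix [L,T,I] × [α,t,ℓ,c,v,i,g,γ]:
  L: [ 2  0  1  1  1  0  1  0]
  T: [-1  1  0 -1 -1  0 -2 -1]
  I: [ 0  0  0  0  0  1  0  0]
Row reduction gives pivot columns α,t,i; rank = 3

3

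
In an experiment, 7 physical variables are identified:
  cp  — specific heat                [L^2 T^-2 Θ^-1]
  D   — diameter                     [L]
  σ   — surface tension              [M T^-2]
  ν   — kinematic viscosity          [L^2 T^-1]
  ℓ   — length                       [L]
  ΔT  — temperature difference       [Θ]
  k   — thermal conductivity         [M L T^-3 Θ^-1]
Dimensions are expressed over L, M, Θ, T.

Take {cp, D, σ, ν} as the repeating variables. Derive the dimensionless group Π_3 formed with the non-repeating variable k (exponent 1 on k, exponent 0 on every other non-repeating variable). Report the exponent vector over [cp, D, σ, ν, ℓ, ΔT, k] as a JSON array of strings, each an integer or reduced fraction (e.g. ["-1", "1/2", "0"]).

Exponent matrix [L,M,Θ,T] × [cp,D,σ,ν,ℓ,ΔT,k]:
  L: [ 2  1  0  2  1  0  1]
  M: [ 0  0  1  0  0  0  1]
  Θ: [-1  0  0  0  0  1 -1]
  T: [-2  0 -2 -1  0  0 -3]
Echelon form has 4 nonzero rows (pivots: cp,D,σ,ν)
Pivot set = {cp,D,σ,ν}, free = {ℓ,ΔT,k}
RREF:
  r0: [   1    0    0    0    0   -1    1]
  r1: [   0    1    0    0    1   -2    1]
  r2: [   0    0    1    0    0    0    1]
  r3: [   0    0    0    1    0    2   -1]
Fix exponent of k at 1, ℓ at 0, ΔT at 0; solve each RREF row for its pivot's exponent:
  r0: exp(cp) + (1)·1 = 0 ⇒ exp(cp) = -1
  r1: exp(D) + (1)·1 = 0 ⇒ exp(D) = -1
  r2: exp(σ) + (1)·1 = 0 ⇒ exp(σ) = -1
  r3: exp(ν) + (-1)·1 = 0 ⇒ exp(ν) = 1
Π_3 = cp^-1 · D^-1 · σ^-1 · ν · k

["-1", "-1", "-1", "1", "0", "0", "1"]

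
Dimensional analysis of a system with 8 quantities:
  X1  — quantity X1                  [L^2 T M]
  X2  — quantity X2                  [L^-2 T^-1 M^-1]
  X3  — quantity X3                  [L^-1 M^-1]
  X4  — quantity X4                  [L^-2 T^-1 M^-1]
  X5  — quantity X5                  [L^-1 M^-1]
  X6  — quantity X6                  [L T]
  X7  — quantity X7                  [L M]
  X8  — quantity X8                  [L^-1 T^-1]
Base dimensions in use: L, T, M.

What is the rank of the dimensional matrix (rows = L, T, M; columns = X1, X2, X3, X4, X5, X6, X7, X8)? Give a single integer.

2

Write exponents as rows L,T,M / cols X1,X2,X3,X4,X5,X6,X7,X8:
  L: [ 2 -2 -1 -2 -1  1  1 -1]
  T: [ 1 -1  0 -1  0  1  0 -1]
  M: [ 1 -1 -1 -1 -1  0  1  0]
Echelon form has 2 nonzero rows (pivots: X1,X3)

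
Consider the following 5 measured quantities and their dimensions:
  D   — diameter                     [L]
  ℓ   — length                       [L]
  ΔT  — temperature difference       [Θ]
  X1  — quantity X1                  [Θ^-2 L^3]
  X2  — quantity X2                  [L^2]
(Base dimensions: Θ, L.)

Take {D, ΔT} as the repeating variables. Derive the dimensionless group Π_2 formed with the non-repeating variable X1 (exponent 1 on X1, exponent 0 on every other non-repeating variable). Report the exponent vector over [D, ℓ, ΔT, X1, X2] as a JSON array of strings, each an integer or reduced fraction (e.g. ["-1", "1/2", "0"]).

["-3", "0", "2", "1", "0"]

Write exponents as rows Θ,L / cols D,ℓ,ΔT,X1,X2:
  Θ: [ 0  0  1 -2  0]
  L: [ 1  1  0  3  2]
RREF → pivots at {D,ΔT} ⇒ r = 2
Repeat: D,ΔT; free: ℓ,X1,X2
RREF:
  r0: [   1    1    0    3    2]
  r1: [   0    0    1   -2    0]
Fix exponent of X1 at 1, ℓ at 0, X2 at 0; solve each RREF row for its pivot's exponent:
  r0: exp(D) + (3)·1 = 0 ⇒ exp(D) = -3
  r1: exp(ΔT) + (-2)·1 = 0 ⇒ exp(ΔT) = 2
Π_2 = D^-3 · ΔT^2 · X1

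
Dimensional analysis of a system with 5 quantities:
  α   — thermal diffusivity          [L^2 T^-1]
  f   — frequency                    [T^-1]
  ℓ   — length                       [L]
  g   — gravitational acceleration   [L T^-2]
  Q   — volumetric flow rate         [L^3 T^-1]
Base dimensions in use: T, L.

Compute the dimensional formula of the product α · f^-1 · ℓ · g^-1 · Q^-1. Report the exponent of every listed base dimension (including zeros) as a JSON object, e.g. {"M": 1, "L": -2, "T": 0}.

Write exponents as rows T,L / cols α,f,ℓ,g,Q:
  T: [-1 -1  0 -2 -1]
  L: [ 2  0  1  1  3]
  [T]: (1)·-1+(-1)·-1+(1)·0+(-1)·-2+(-1)·-1 = 3
  [L]: (1)·2+(-1)·0+(1)·1+(-1)·1+(-1)·3 = -1
⇒ T^3 L^-1

{"T": 3, "L": -1}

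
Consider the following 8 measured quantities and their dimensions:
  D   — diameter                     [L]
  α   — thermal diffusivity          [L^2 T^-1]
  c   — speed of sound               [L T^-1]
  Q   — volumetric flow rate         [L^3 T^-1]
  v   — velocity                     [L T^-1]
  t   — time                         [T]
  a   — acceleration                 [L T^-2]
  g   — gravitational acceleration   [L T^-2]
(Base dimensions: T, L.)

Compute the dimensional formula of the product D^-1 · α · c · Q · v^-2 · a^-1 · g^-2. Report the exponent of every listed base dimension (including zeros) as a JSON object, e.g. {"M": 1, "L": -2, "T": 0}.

Dimensional matrix (T×L by D×α×c×Q×v×t×a×g):
  T: [ 0 -1 -1 -1 -1  1 -2 -2]
  L: [ 1  2  1  3  1  0  1  1]
  [T]: (-1)·0+(1)·-1+(1)·-1+(1)·-1+(-2)·-1+(-1)·-2+(-2)·-2 = 5
  [L]: (-1)·1+(1)·2+(1)·1+(1)·3+(-2)·1+(-1)·1+(-2)·1 = 0
⇒ T^5

{"T": 5, "L": 0}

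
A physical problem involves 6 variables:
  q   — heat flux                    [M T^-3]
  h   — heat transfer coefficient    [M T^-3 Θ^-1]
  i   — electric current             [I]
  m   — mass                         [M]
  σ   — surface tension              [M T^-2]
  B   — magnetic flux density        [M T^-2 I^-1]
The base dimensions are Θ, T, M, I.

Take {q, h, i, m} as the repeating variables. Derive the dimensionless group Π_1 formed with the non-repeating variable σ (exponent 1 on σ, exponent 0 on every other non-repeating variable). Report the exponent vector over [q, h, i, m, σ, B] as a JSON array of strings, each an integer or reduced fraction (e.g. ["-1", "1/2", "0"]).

Exponent matrix [Θ,T,M,I] × [q,h,i,m,σ,B]:
  Θ: [ 0 -1  0  0  0  0]
  T: [-3 -3  0  0 -2 -2]
  M: [ 1  1  0  1  1  1]
  I: [ 0  0  1  0  0 -1]
RREF → pivots at {q,h,i,m} ⇒ r = 4
Repeat: q,h,i,m; free: σ,B
RREF:
  r0: [   1    0    0    0  2/3  2/3]
  r1: [   0    1    0    0    0    0]
  r2: [   0    0    1    0    0   -1]
  r3: [   0    0    0    1  1/3  1/3]
Fix exponent of σ at 1, B at 0; solve each RREF row for its pivot's exponent:
  r0: exp(q) + (2/3)·1 = 0 ⇒ exp(q) = -2/3
  r1: exp(h) + (0)·1 = 0 ⇒ exp(h) = 0
  r2: exp(i) + (0)·1 = 0 ⇒ exp(i) = 0
  r3: exp(m) + (1/3)·1 = 0 ⇒ exp(m) = -1/3
Π_1 = q^(-2/3) · m^(-1/3) · σ

["-2/3", "0", "0", "-1/3", "1", "0"]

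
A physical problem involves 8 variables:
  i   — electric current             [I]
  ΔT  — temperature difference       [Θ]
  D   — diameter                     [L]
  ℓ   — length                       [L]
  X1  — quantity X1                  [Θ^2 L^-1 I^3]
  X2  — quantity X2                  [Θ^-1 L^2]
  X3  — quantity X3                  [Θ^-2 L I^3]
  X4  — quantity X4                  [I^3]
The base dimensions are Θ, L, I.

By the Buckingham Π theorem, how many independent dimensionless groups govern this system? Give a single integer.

Dimensional matrix (Θ×L×I by i×ΔT×D×ℓ×X1×X2×X3×X4):
  Θ: [ 0  1  0  0  2 -1 -2  0]
  L: [ 0  0  1  1 -1  2  1  0]
  I: [ 1  0  0  0  3  0  3  3]
Echelon form has 3 nonzero rows (pivots: i,ΔT,D)
8 vars − rank 3 = 5 Π groups

5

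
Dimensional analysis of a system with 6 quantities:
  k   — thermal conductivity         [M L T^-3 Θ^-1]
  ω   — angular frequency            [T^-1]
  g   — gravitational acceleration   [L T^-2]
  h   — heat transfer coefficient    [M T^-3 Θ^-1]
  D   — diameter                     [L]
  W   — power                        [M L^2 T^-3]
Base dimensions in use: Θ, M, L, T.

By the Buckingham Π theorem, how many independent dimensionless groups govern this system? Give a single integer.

2

Dimensional matrix (Θ×M×L×T by k×ω×g×h×D×W):
  Θ: [-1  0  0 -1  0  0]
  M: [ 1  0  0  1  0  1]
  L: [ 1  0  1  0  1  2]
  T: [-3 -1 -2 -3  0 -3]
RREF → pivots at {k,ω,g,W} ⇒ r = 4
Π count = n − r = 6 − 4 = 2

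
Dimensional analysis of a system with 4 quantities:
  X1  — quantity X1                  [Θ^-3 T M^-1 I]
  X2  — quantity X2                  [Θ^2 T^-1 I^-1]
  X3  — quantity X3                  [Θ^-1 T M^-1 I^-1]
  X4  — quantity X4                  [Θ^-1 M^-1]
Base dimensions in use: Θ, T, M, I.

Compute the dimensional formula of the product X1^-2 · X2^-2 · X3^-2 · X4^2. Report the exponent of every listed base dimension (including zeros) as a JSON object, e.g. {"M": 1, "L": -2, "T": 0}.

{"Θ": 2, "T": -2, "M": 2, "I": 2}

Write exponents as rows Θ,T,M,I / cols X1,X2,X3,X4:
  Θ: [-3  2 -1 -1]
  T: [ 1 -1  1  0]
  M: [-1  0 -1 -1]
  I: [ 1 -1 -1  0]
  [Θ]: (-2)·-3+(-2)·2+(-2)·-1+(2)·-1 = 2
  [T]: (-2)·1+(-2)·-1+(-2)·1+(2)·0 = -2
  [M]: (-2)·-1+(-2)·0+(-2)·-1+(2)·-1 = 2
  [I]: (-2)·1+(-2)·-1+(-2)·-1+(2)·0 = 2
⇒ Θ^2 T^-2 M^2 I^2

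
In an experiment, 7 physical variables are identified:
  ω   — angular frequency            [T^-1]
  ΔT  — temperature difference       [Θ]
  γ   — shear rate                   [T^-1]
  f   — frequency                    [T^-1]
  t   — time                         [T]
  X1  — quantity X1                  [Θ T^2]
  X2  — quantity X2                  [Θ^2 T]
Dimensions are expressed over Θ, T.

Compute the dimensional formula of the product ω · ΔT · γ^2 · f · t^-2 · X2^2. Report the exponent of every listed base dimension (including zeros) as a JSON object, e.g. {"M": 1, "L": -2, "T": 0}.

Write exponents as rows Θ,T / cols ω,ΔT,γ,f,t,X1,X2:
  Θ: [ 0  1  0  0  0  1  2]
  T: [-1  0 -1 -1  1  2  1]
  [Θ]: (1)·0+(1)·1+(2)·0+(1)·0+(-2)·0+(2)·2 = 5
  [T]: (1)·-1+(1)·0+(2)·-1+(1)·-1+(-2)·1+(2)·1 = -4
⇒ Θ^5 T^-4

{"Θ": 5, "T": -4}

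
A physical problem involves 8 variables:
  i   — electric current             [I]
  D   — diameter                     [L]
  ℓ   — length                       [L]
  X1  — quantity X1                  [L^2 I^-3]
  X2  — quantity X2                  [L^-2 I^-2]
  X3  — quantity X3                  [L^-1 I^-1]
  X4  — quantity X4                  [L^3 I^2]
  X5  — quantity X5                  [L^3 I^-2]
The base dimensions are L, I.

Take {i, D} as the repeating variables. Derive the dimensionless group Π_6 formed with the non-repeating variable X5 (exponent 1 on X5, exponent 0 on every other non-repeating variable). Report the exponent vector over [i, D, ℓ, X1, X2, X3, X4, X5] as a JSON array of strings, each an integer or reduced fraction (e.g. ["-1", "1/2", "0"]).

Exponent matrix [L,I] × [i,D,ℓ,X1,X2,X3,X4,X5]:
  L: [ 0  1  1  2 -2 -1  3  3]
  I: [ 1  0  0 -3 -2 -1  2 -2]
Echelon form has 2 nonzero rows (pivots: i,D)
Repeat: i,D; free: ℓ,X1,X2,X3,X4,X5
RREF:
  r0: [   1    0    0   -3   -2   -1    2   -2]
  r1: [   0    1    1    2   -2   -1    3    3]
Fix exponent of X5 at 1, ℓ at 0, X1 at 0, X2 at 0, X3 at 0, X4 at 0; solve each RREF row for its pivot's exponent:
  r0: exp(i) + (-2)·1 = 0 ⇒ exp(i) = 2
  r1: exp(D) + (3)·1 = 0 ⇒ exp(D) = -3
Π_6 = i^2 · D^-3 · X5

["2", "-3", "0", "0", "0", "0", "0", "1"]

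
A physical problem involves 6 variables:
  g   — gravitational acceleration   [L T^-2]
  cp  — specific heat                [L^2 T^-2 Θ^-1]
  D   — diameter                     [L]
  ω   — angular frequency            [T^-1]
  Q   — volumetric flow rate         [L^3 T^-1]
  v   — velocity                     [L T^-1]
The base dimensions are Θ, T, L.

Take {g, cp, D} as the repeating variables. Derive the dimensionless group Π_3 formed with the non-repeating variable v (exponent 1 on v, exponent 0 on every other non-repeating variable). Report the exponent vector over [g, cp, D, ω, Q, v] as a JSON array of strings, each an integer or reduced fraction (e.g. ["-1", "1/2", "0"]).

["-1/2", "0", "-1/2", "0", "0", "1"]

Dimensional matrix (Θ×T×L by g×cp×D×ω×Q×v):
  Θ: [ 0 -1  0  0  0  0]
  T: [-2 -2  0 -1 -1 -1]
  L: [ 1  2  1  0  3  1]
Echelon form has 3 nonzero rows (pivots: g,cp,D)
Pivot set = {g,cp,D}, free = {ω,Q,v}
RREF:
  r0: [   1    0    0  1/2  1/2  1/2]
  r1: [   0    1    0    0    0    0]
  r2: [   0    0    1 -1/2  5/2  1/2]
Fix exponent of v at 1, ω at 0, Q at 0; solve each RREF row for its pivot's exponent:
  r0: exp(g) + (1/2)·1 = 0 ⇒ exp(g) = -1/2
  r1: exp(cp) + (0)·1 = 0 ⇒ exp(cp) = 0
  r2: exp(D) + (1/2)·1 = 0 ⇒ exp(D) = -1/2
Π_3 = g^(-1/2) · D^(-1/2) · v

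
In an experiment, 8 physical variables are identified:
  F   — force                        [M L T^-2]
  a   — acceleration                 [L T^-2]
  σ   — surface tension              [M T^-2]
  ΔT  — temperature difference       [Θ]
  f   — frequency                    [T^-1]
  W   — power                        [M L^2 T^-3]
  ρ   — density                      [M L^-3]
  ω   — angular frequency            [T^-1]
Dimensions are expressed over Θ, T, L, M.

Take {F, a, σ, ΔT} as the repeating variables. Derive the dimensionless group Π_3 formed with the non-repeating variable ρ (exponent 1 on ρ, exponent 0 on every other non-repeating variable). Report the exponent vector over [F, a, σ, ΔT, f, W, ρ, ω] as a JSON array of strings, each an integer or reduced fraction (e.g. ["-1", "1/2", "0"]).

["2", "1", "-3", "0", "0", "0", "1", "0"]

Exponent matrix [Θ,T,L,M] × [F,a,σ,ΔT,f,W,ρ,ω]:
  Θ: [ 0  0  0  1  0  0  0  0]
  T: [-2 -2 -2  0 -1 -3  0 -1]
  L: [ 1  1  0  0  0  2 -3  0]
  M: [ 1  0  1  0  0  1  1  0]
RREF → pivots at {F,a,σ,ΔT} ⇒ r = 4
Pivot set = {F,a,σ,ΔT}, free = {f,W,ρ,ω}
RREF:
  r0: [   1    0    0    0 -1/2  3/2   -2 -1/2]
  r1: [   0    1    0    0  1/2  1/2   -1  1/2]
  r2: [   0    0    1    0  1/2 -1/2    3  1/2]
  r3: [   0    0    0    1    0    0    0    0]
Fix exponent of ρ at 1, f at 0, W at 0, ω at 0; solve each RREF row for its pivot's exponent:
  r0: exp(F) + (-2)·1 = 0 ⇒ exp(F) = 2
  r1: exp(a) + (-1)·1 = 0 ⇒ exp(a) = 1
  r2: exp(σ) + (3)·1 = 0 ⇒ exp(σ) = -3
  r3: exp(ΔT) + (0)·1 = 0 ⇒ exp(ΔT) = 0
Π_3 = F^2 · a · σ^-3 · ρ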